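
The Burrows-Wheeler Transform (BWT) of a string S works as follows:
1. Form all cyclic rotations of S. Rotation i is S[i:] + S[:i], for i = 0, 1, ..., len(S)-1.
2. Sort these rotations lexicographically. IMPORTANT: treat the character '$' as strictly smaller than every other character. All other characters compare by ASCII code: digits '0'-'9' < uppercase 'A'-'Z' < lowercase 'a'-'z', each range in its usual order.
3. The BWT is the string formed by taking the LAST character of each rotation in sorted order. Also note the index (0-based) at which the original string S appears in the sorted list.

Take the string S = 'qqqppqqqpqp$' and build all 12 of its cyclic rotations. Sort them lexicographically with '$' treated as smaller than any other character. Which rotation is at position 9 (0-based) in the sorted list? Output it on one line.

All 12 rotations (rotation i = S[i:]+S[:i]):
  rot[0] = qqqppqqqpqp$
  rot[1] = qqppqqqpqp$q
  rot[2] = qppqqqpqp$qq
  rot[3] = ppqqqpqp$qqq
  rot[4] = pqqqpqp$qqqp
  rot[5] = qqqpqp$qqqpp
  rot[6] = qqpqp$qqqppq
  rot[7] = qpqp$qqqppqq
  rot[8] = pqp$qqqppqqq
  rot[9] = qp$qqqppqqqp
  rot[10] = p$qqqppqqqpq
  rot[11] = $qqqppqqqpqp
Sorted (with $ < everything):
  sorted[0] = $qqqppqqqpqp
  sorted[1] = p$qqqppqqqpq
  sorted[2] = ppqqqpqp$qqq
  sorted[3] = pqp$qqqppqqq
  sorted[4] = pqqqpqp$qqqp
  sorted[5] = qp$qqqppqqqp
  sorted[6] = qppqqqpqp$qq
  sorted[7] = qpqp$qqqppqq
  sorted[8] = qqppqqqpqp$q
  sorted[9] = qqpqp$qqqppq
  sorted[10] = qqqppqqqpqp$
  sorted[11] = qqqpqp$qqqpp
sorted[9] = qqpqp$qqqppq

Answer: qqpqp$qqqppq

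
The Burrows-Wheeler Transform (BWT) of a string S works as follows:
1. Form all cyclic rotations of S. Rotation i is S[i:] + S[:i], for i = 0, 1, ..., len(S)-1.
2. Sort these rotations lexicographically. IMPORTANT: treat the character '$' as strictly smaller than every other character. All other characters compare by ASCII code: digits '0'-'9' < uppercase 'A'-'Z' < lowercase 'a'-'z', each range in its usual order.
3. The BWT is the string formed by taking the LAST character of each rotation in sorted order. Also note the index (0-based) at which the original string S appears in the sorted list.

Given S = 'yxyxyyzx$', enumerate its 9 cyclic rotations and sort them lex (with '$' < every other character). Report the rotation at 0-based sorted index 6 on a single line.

Answer: yyzx$yxyx

Derivation:
All 9 rotations (rotation i = S[i:]+S[:i]):
  rot[0] = yxyxyyzx$
  rot[1] = xyxyyzx$y
  rot[2] = yxyyzx$yx
  rot[3] = xyyzx$yxy
  rot[4] = yyzx$yxyx
  rot[5] = yzx$yxyxy
  rot[6] = zx$yxyxyy
  rot[7] = x$yxyxyyz
  rot[8] = $yxyxyyzx
Sorted (with $ < everything):
  sorted[0] = $yxyxyyzx
  sorted[1] = x$yxyxyyz
  sorted[2] = xyxyyzx$y
  sorted[3] = xyyzx$yxy
  sorted[4] = yxyxyyzx$
  sorted[5] = yxyyzx$yx
  sorted[6] = yyzx$yxyx
  sorted[7] = yzx$yxyxy
  sorted[8] = zx$yxyxyy
sorted[6] = yyzx$yxyx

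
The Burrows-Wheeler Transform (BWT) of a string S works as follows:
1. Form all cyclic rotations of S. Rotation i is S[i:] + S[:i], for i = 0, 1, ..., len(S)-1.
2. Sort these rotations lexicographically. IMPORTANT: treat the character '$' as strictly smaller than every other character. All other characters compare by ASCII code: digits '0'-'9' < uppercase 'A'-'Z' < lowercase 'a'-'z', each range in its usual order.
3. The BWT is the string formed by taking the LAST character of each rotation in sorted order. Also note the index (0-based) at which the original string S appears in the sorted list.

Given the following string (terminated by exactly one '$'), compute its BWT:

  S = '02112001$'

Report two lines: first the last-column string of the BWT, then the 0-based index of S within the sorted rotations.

All 9 rotations (rotation i = S[i:]+S[:i]):
  rot[0] = 02112001$
  rot[1] = 2112001$0
  rot[2] = 112001$02
  rot[3] = 12001$021
  rot[4] = 2001$0211
  rot[5] = 001$02112
  rot[6] = 01$021120
  rot[7] = 1$0211200
  rot[8] = $02112001
Sorted (with $ < everything):
  sorted[0] = $02112001  (last char: '1')
  sorted[1] = 001$02112  (last char: '2')
  sorted[2] = 01$021120  (last char: '0')
  sorted[3] = 02112001$  (last char: '$')
  sorted[4] = 1$0211200  (last char: '0')
  sorted[5] = 112001$02  (last char: '2')
  sorted[6] = 12001$021  (last char: '1')
  sorted[7] = 2001$0211  (last char: '1')
  sorted[8] = 2112001$0  (last char: '0')
Last column: 120$02110
Original string S is at sorted index 3

Answer: 120$02110
3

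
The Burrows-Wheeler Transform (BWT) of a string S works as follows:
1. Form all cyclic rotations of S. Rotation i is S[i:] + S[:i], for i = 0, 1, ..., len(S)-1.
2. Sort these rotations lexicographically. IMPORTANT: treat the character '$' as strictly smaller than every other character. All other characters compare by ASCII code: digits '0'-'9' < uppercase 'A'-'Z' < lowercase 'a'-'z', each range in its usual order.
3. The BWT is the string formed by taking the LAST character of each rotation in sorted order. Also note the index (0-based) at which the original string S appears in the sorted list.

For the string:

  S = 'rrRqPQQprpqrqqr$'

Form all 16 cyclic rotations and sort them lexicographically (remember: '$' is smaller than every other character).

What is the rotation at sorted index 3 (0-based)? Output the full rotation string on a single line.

Answer: Qprpqrqqr$rrRqPQ

Derivation:
All 16 rotations (rotation i = S[i:]+S[:i]):
  rot[0] = rrRqPQQprpqrqqr$
  rot[1] = rRqPQQprpqrqqr$r
  rot[2] = RqPQQprpqrqqr$rr
  rot[3] = qPQQprpqrqqr$rrR
  rot[4] = PQQprpqrqqr$rrRq
  rot[5] = QQprpqrqqr$rrRqP
  rot[6] = Qprpqrqqr$rrRqPQ
  rot[7] = prpqrqqr$rrRqPQQ
  rot[8] = rpqrqqr$rrRqPQQp
  rot[9] = pqrqqr$rrRqPQQpr
  rot[10] = qrqqr$rrRqPQQprp
  rot[11] = rqqr$rrRqPQQprpq
  rot[12] = qqr$rrRqPQQprpqr
  rot[13] = qr$rrRqPQQprpqrq
  rot[14] = r$rrRqPQQprpqrqq
  rot[15] = $rrRqPQQprpqrqqr
Sorted (with $ < everything):
  sorted[0] = $rrRqPQQprpqrqqr
  sorted[1] = PQQprpqrqqr$rrRq
  sorted[2] = QQprpqrqqr$rrRqP
  sorted[3] = Qprpqrqqr$rrRqPQ
  sorted[4] = RqPQQprpqrqqr$rr
  sorted[5] = pqrqqr$rrRqPQQpr
  sorted[6] = prpqrqqr$rrRqPQQ
  sorted[7] = qPQQprpqrqqr$rrR
  sorted[8] = qqr$rrRqPQQprpqr
  sorted[9] = qr$rrRqPQQprpqrq
  sorted[10] = qrqqr$rrRqPQQprp
  sorted[11] = r$rrRqPQQprpqrqq
  sorted[12] = rRqPQQprpqrqqr$r
  sorted[13] = rpqrqqr$rrRqPQQp
  sorted[14] = rqqr$rrRqPQQprpq
  sorted[15] = rrRqPQQprpqrqqr$
sorted[3] = Qprpqrqqr$rrRqPQ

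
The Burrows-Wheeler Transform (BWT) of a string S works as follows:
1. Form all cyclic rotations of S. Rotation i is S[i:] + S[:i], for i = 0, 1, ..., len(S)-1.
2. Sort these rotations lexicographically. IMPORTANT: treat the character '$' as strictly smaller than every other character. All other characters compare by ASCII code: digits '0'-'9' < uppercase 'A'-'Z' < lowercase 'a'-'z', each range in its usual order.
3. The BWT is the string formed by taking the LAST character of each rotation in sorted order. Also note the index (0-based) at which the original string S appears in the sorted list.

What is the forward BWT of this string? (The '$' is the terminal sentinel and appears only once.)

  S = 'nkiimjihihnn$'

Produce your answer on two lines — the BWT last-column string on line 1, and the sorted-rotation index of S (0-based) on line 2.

Answer: niijhkimnin$h
11

Derivation:
All 13 rotations (rotation i = S[i:]+S[:i]):
  rot[0] = nkiimjihihnn$
  rot[1] = kiimjihihnn$n
  rot[2] = iimjihihnn$nk
  rot[3] = imjihihnn$nki
  rot[4] = mjihihnn$nkii
  rot[5] = jihihnn$nkiim
  rot[6] = ihihnn$nkiimj
  rot[7] = hihnn$nkiimji
  rot[8] = ihnn$nkiimjih
  rot[9] = hnn$nkiimjihi
  rot[10] = nn$nkiimjihih
  rot[11] = n$nkiimjihihn
  rot[12] = $nkiimjihihnn
Sorted (with $ < everything):
  sorted[0] = $nkiimjihihnn  (last char: 'n')
  sorted[1] = hihnn$nkiimji  (last char: 'i')
  sorted[2] = hnn$nkiimjihi  (last char: 'i')
  sorted[3] = ihihnn$nkiimj  (last char: 'j')
  sorted[4] = ihnn$nkiimjih  (last char: 'h')
  sorted[5] = iimjihihnn$nk  (last char: 'k')
  sorted[6] = imjihihnn$nki  (last char: 'i')
  sorted[7] = jihihnn$nkiim  (last char: 'm')
  sorted[8] = kiimjihihnn$n  (last char: 'n')
  sorted[9] = mjihihnn$nkii  (last char: 'i')
  sorted[10] = n$nkiimjihihn  (last char: 'n')
  sorted[11] = nkiimjihihnn$  (last char: '$')
  sorted[12] = nn$nkiimjihih  (last char: 'h')
Last column: niijhkimnin$h
Original string S is at sorted index 11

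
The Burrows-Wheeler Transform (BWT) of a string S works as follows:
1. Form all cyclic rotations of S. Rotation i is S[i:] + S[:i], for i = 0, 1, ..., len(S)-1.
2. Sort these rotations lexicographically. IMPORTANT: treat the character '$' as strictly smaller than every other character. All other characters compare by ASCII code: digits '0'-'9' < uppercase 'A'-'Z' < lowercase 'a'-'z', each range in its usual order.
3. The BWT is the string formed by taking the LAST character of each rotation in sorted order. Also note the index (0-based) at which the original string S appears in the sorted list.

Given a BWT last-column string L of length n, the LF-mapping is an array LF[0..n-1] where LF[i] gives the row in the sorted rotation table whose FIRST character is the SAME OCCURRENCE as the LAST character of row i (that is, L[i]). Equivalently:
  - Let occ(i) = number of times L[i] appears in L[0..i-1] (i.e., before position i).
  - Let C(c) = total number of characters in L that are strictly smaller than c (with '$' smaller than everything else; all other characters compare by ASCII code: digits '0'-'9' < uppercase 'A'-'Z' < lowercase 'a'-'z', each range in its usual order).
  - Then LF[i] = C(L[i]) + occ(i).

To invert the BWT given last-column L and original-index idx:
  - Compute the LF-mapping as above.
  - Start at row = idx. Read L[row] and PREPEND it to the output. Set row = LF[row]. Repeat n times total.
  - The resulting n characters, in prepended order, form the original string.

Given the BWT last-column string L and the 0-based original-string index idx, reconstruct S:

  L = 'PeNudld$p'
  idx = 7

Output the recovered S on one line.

LF mapping: 2 5 1 8 3 6 4 0 7
Walk LF starting at row 7, prepending L[row]:
  step 1: row=7, L[7]='$', prepend. Next row=LF[7]=0
  step 2: row=0, L[0]='P', prepend. Next row=LF[0]=2
  step 3: row=2, L[2]='N', prepend. Next row=LF[2]=1
  step 4: row=1, L[1]='e', prepend. Next row=LF[1]=5
  step 5: row=5, L[5]='l', prepend. Next row=LF[5]=6
  step 6: row=6, L[6]='d', prepend. Next row=LF[6]=4
  step 7: row=4, L[4]='d', prepend. Next row=LF[4]=3
  step 8: row=3, L[3]='u', prepend. Next row=LF[3]=8
  step 9: row=8, L[8]='p', prepend. Next row=LF[8]=7
Reversed output: puddleNP$

Answer: puddleNP$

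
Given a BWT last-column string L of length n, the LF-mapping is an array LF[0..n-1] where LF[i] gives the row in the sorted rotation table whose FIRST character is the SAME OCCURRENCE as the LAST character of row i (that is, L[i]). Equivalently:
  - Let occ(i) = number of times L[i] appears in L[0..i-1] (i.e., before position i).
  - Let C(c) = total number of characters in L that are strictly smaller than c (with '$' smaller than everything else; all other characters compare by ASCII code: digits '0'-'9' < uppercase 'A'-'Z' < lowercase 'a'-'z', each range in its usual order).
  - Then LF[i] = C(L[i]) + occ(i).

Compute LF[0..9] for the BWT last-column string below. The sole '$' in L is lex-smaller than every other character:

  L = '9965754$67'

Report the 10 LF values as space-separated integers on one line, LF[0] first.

Char counts: '$':1, '4':1, '5':2, '6':2, '7':2, '9':2
C (first-col start): C('$')=0, C('4')=1, C('5')=2, C('6')=4, C('7')=6, C('9')=8
L[0]='9': occ=0, LF[0]=C('9')+0=8+0=8
L[1]='9': occ=1, LF[1]=C('9')+1=8+1=9
L[2]='6': occ=0, LF[2]=C('6')+0=4+0=4
L[3]='5': occ=0, LF[3]=C('5')+0=2+0=2
L[4]='7': occ=0, LF[4]=C('7')+0=6+0=6
L[5]='5': occ=1, LF[5]=C('5')+1=2+1=3
L[6]='4': occ=0, LF[6]=C('4')+0=1+0=1
L[7]='$': occ=0, LF[7]=C('$')+0=0+0=0
L[8]='6': occ=1, LF[8]=C('6')+1=4+1=5
L[9]='7': occ=1, LF[9]=C('7')+1=6+1=7

Answer: 8 9 4 2 6 3 1 0 5 7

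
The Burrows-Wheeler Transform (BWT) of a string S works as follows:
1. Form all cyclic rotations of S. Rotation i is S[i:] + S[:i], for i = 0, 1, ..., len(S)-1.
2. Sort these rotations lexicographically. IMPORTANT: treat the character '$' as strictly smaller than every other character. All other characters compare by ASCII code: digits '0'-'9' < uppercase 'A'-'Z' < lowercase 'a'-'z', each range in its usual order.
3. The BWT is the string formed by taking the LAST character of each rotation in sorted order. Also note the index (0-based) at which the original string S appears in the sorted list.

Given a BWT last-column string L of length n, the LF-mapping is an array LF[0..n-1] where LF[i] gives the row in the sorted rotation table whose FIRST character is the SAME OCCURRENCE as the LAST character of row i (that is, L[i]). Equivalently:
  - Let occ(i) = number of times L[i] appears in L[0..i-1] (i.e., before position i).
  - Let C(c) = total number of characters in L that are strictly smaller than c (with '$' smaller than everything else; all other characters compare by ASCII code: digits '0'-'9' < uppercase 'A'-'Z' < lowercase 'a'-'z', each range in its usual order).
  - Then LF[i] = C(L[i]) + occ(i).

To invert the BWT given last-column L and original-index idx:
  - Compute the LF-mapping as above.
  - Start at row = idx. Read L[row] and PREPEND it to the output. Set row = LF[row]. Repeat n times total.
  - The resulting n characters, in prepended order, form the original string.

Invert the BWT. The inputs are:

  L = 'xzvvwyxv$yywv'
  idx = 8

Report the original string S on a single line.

Answer: xwyyywvzvvvx$

Derivation:
LF mapping: 7 12 1 2 5 9 8 3 0 10 11 6 4
Walk LF starting at row 8, prepending L[row]:
  step 1: row=8, L[8]='$', prepend. Next row=LF[8]=0
  step 2: row=0, L[0]='x', prepend. Next row=LF[0]=7
  step 3: row=7, L[7]='v', prepend. Next row=LF[7]=3
  step 4: row=3, L[3]='v', prepend. Next row=LF[3]=2
  step 5: row=2, L[2]='v', prepend. Next row=LF[2]=1
  step 6: row=1, L[1]='z', prepend. Next row=LF[1]=12
  step 7: row=12, L[12]='v', prepend. Next row=LF[12]=4
  step 8: row=4, L[4]='w', prepend. Next row=LF[4]=5
  step 9: row=5, L[5]='y', prepend. Next row=LF[5]=9
  step 10: row=9, L[9]='y', prepend. Next row=LF[9]=10
  step 11: row=10, L[10]='y', prepend. Next row=LF[10]=11
  step 12: row=11, L[11]='w', prepend. Next row=LF[11]=6
  step 13: row=6, L[6]='x', prepend. Next row=LF[6]=8
Reversed output: xwyyywvzvvvx$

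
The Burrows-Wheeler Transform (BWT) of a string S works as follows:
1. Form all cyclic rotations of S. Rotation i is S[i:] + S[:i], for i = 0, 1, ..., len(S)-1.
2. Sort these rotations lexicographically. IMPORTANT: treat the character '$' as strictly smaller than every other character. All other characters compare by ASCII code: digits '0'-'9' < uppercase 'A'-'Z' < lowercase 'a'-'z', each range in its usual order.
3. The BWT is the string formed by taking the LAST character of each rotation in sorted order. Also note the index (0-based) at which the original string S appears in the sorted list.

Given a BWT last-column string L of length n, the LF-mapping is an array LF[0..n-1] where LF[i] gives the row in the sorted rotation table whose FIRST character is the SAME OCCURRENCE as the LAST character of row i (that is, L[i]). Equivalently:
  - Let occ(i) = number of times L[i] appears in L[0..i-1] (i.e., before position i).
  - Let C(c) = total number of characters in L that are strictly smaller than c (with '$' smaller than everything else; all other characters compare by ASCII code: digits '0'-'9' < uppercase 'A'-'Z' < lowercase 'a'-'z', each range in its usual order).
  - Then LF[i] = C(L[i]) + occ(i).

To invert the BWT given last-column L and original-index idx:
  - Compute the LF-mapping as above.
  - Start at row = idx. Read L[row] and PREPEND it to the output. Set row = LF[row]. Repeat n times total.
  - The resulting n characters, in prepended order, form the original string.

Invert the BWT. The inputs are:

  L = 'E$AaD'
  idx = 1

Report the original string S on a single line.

LF mapping: 3 0 1 4 2
Walk LF starting at row 1, prepending L[row]:
  step 1: row=1, L[1]='$', prepend. Next row=LF[1]=0
  step 2: row=0, L[0]='E', prepend. Next row=LF[0]=3
  step 3: row=3, L[3]='a', prepend. Next row=LF[3]=4
  step 4: row=4, L[4]='D', prepend. Next row=LF[4]=2
  step 5: row=2, L[2]='A', prepend. Next row=LF[2]=1
Reversed output: ADaE$

Answer: ADaE$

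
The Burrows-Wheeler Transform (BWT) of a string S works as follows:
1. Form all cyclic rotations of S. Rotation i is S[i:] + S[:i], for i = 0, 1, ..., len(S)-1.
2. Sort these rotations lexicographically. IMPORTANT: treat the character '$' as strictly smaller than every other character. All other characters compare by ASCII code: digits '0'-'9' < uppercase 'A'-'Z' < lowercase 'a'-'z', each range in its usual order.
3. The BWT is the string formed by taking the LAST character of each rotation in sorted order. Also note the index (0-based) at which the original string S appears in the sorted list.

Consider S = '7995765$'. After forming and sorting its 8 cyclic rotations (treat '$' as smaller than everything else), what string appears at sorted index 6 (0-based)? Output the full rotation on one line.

All 8 rotations (rotation i = S[i:]+S[:i]):
  rot[0] = 7995765$
  rot[1] = 995765$7
  rot[2] = 95765$79
  rot[3] = 5765$799
  rot[4] = 765$7995
  rot[5] = 65$79957
  rot[6] = 5$799576
  rot[7] = $7995765
Sorted (with $ < everything):
  sorted[0] = $7995765
  sorted[1] = 5$799576
  sorted[2] = 5765$799
  sorted[3] = 65$79957
  sorted[4] = 765$7995
  sorted[5] = 7995765$
  sorted[6] = 95765$79
  sorted[7] = 995765$7
sorted[6] = 95765$79

Answer: 95765$79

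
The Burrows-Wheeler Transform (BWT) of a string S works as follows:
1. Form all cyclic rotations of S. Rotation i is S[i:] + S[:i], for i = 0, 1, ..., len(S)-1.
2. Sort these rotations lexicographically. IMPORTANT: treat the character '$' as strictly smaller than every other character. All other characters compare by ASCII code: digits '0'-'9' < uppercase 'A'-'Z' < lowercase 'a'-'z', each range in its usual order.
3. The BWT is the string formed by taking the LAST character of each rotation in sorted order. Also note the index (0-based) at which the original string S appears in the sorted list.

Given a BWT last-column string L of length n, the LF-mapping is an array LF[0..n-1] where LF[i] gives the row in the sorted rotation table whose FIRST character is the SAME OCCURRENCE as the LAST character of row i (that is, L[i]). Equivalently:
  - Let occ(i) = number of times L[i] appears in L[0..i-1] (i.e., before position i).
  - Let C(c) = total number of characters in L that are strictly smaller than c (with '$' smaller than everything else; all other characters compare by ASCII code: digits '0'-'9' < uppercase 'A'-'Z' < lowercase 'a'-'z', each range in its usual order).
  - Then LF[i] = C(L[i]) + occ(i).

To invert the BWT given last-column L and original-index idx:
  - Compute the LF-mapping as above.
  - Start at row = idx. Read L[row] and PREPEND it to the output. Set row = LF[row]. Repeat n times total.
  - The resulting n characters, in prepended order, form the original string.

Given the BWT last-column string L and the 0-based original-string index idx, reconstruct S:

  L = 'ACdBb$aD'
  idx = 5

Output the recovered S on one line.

LF mapping: 1 3 7 2 6 0 5 4
Walk LF starting at row 5, prepending L[row]:
  step 1: row=5, L[5]='$', prepend. Next row=LF[5]=0
  step 2: row=0, L[0]='A', prepend. Next row=LF[0]=1
  step 3: row=1, L[1]='C', prepend. Next row=LF[1]=3
  step 4: row=3, L[3]='B', prepend. Next row=LF[3]=2
  step 5: row=2, L[2]='d', prepend. Next row=LF[2]=7
  step 6: row=7, L[7]='D', prepend. Next row=LF[7]=4
  step 7: row=4, L[4]='b', prepend. Next row=LF[4]=6
  step 8: row=6, L[6]='a', prepend. Next row=LF[6]=5
Reversed output: abDdBCA$

Answer: abDdBCA$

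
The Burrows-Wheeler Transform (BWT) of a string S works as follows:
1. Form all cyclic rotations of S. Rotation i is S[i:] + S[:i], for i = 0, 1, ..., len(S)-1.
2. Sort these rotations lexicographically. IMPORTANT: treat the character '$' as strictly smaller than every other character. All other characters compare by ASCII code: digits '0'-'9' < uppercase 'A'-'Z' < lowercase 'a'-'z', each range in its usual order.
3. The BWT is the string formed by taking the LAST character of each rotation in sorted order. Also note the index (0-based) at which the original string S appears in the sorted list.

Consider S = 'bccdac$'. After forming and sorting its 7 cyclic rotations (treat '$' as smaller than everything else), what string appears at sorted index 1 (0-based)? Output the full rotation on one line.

All 7 rotations (rotation i = S[i:]+S[:i]):
  rot[0] = bccdac$
  rot[1] = ccdac$b
  rot[2] = cdac$bc
  rot[3] = dac$bcc
  rot[4] = ac$bccd
  rot[5] = c$bccda
  rot[6] = $bccdac
Sorted (with $ < everything):
  sorted[0] = $bccdac
  sorted[1] = ac$bccd
  sorted[2] = bccdac$
  sorted[3] = c$bccda
  sorted[4] = ccdac$b
  sorted[5] = cdac$bc
  sorted[6] = dac$bcc
sorted[1] = ac$bccd

Answer: ac$bccd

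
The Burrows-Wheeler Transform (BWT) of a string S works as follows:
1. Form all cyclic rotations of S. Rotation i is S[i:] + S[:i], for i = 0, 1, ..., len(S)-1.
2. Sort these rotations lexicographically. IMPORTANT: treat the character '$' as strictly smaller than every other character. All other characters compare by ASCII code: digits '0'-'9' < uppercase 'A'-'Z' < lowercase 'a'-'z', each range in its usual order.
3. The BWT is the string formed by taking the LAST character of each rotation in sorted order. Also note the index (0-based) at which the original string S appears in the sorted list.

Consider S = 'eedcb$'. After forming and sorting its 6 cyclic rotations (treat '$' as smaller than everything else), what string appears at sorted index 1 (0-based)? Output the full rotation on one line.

Answer: b$eedc

Derivation:
All 6 rotations (rotation i = S[i:]+S[:i]):
  rot[0] = eedcb$
  rot[1] = edcb$e
  rot[2] = dcb$ee
  rot[3] = cb$eed
  rot[4] = b$eedc
  rot[5] = $eedcb
Sorted (with $ < everything):
  sorted[0] = $eedcb
  sorted[1] = b$eedc
  sorted[2] = cb$eed
  sorted[3] = dcb$ee
  sorted[4] = edcb$e
  sorted[5] = eedcb$
sorted[1] = b$eedc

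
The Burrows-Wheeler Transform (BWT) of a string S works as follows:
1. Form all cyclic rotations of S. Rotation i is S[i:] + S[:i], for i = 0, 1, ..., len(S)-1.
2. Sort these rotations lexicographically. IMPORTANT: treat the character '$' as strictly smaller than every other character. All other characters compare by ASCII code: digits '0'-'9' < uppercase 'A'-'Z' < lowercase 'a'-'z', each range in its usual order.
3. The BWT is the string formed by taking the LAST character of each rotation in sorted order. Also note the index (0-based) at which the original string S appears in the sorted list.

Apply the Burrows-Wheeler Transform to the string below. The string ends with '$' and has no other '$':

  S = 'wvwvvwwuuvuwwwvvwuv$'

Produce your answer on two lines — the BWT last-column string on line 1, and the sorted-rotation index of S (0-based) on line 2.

All 20 rotations (rotation i = S[i:]+S[:i]):
  rot[0] = wvwvvwwuuvuwwwvvwuv$
  rot[1] = vwvvwwuuvuwwwvvwuv$w
  rot[2] = wvvwwuuvuwwwvvwuv$wv
  rot[3] = vvwwuuvuwwwvvwuv$wvw
  rot[4] = vwwuuvuwwwvvwuv$wvwv
  rot[5] = wwuuvuwwwvvwuv$wvwvv
  rot[6] = wuuvuwwwvvwuv$wvwvvw
  rot[7] = uuvuwwwvvwuv$wvwvvww
  rot[8] = uvuwwwvvwuv$wvwvvwwu
  rot[9] = vuwwwvvwuv$wvwvvwwuu
  rot[10] = uwwwvvwuv$wvwvvwwuuv
  rot[11] = wwwvvwuv$wvwvvwwuuvu
  rot[12] = wwvvwuv$wvwvvwwuuvuw
  rot[13] = wvvwuv$wvwvvwwuuvuww
  rot[14] = vvwuv$wvwvvwwuuvuwww
  rot[15] = vwuv$wvwvvwwuuvuwwwv
  rot[16] = wuv$wvwvvwwuuvuwwwvv
  rot[17] = uv$wvwvvwwuuvuwwwvvw
  rot[18] = v$wvwvvwwuuvuwwwvvwu
  rot[19] = $wvwvvwwuuvuwwwvvwuv
Sorted (with $ < everything):
  sorted[0] = $wvwvvwwuuvuwwwvvwuv  (last char: 'v')
  sorted[1] = uuvuwwwvvwuv$wvwvvww  (last char: 'w')
  sorted[2] = uv$wvwvvwwuuvuwwwvvw  (last char: 'w')
  sorted[3] = uvuwwwvvwuv$wvwvvwwu  (last char: 'u')
  sorted[4] = uwwwvvwuv$wvwvvwwuuv  (last char: 'v')
  sorted[5] = v$wvwvvwwuuvuwwwvvwu  (last char: 'u')
  sorted[6] = vuwwwvvwuv$wvwvvwwuu  (last char: 'u')
  sorted[7] = vvwuv$wvwvvwwuuvuwww  (last char: 'w')
  sorted[8] = vvwwuuvuwwwvvwuv$wvw  (last char: 'w')
  sorted[9] = vwuv$wvwvvwwuuvuwwwv  (last char: 'v')
  sorted[10] = vwvvwwuuvuwwwvvwuv$w  (last char: 'w')
  sorted[11] = vwwuuvuwwwvvwuv$wvwv  (last char: 'v')
  sorted[12] = wuuvuwwwvvwuv$wvwvvw  (last char: 'w')
  sorted[13] = wuv$wvwvvwwuuvuwwwvv  (last char: 'v')
  sorted[14] = wvvwuv$wvwvvwwuuvuww  (last char: 'w')
  sorted[15] = wvvwwuuvuwwwvvwuv$wv  (last char: 'v')
  sorted[16] = wvwvvwwuuvuwwwvvwuv$  (last char: '$')
  sorted[17] = wwuuvuwwwvvwuv$wvwvv  (last char: 'v')
  sorted[18] = wwvvwuv$wvwvvwwuuvuw  (last char: 'w')
  sorted[19] = wwwvvwuv$wvwvvwwuuvu  (last char: 'u')
Last column: vwwuvuuwwvwvwvwv$vwu
Original string S is at sorted index 16

Answer: vwwuvuuwwvwvwvwv$vwu
16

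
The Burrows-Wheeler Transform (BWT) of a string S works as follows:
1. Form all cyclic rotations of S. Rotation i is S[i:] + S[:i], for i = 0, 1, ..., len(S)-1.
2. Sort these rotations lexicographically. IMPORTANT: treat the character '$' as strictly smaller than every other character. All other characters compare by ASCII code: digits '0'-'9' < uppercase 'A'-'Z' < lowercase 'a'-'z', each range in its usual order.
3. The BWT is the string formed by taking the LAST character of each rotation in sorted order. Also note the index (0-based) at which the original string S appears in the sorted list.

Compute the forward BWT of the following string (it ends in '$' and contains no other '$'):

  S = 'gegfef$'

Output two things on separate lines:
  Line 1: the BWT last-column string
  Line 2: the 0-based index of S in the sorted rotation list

Answer: ffgeg$e
5

Derivation:
All 7 rotations (rotation i = S[i:]+S[:i]):
  rot[0] = gegfef$
  rot[1] = egfef$g
  rot[2] = gfef$ge
  rot[3] = fef$geg
  rot[4] = ef$gegf
  rot[5] = f$gegfe
  rot[6] = $gegfef
Sorted (with $ < everything):
  sorted[0] = $gegfef  (last char: 'f')
  sorted[1] = ef$gegf  (last char: 'f')
  sorted[2] = egfef$g  (last char: 'g')
  sorted[3] = f$gegfe  (last char: 'e')
  sorted[4] = fef$geg  (last char: 'g')
  sorted[5] = gegfef$  (last char: '$')
  sorted[6] = gfef$ge  (last char: 'e')
Last column: ffgeg$e
Original string S is at sorted index 5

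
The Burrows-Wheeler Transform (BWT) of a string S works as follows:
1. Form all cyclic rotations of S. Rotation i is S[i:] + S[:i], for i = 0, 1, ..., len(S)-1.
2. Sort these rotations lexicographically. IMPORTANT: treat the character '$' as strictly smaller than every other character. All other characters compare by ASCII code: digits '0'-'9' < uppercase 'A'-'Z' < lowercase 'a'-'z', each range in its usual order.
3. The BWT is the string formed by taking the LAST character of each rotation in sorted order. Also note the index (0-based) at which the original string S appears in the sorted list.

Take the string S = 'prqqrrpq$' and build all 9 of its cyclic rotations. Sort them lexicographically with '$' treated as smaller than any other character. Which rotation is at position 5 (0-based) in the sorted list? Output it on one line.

Answer: qrrpq$prq

Derivation:
All 9 rotations (rotation i = S[i:]+S[:i]):
  rot[0] = prqqrrpq$
  rot[1] = rqqrrpq$p
  rot[2] = qqrrpq$pr
  rot[3] = qrrpq$prq
  rot[4] = rrpq$prqq
  rot[5] = rpq$prqqr
  rot[6] = pq$prqqrr
  rot[7] = q$prqqrrp
  rot[8] = $prqqrrpq
Sorted (with $ < everything):
  sorted[0] = $prqqrrpq
  sorted[1] = pq$prqqrr
  sorted[2] = prqqrrpq$
  sorted[3] = q$prqqrrp
  sorted[4] = qqrrpq$pr
  sorted[5] = qrrpq$prq
  sorted[6] = rpq$prqqr
  sorted[7] = rqqrrpq$p
  sorted[8] = rrpq$prqq
sorted[5] = qrrpq$prq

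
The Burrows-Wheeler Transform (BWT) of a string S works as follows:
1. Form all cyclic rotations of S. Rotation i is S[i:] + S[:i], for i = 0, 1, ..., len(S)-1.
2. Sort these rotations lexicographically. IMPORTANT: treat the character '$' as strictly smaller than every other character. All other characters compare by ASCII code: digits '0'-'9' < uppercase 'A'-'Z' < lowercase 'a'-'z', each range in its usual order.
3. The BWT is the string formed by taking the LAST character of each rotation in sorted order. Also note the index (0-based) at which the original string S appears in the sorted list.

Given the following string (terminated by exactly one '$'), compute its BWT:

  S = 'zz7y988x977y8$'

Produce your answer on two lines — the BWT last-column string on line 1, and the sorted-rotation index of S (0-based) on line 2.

Answer: 897zy98xy877z$
13

Derivation:
All 14 rotations (rotation i = S[i:]+S[:i]):
  rot[0] = zz7y988x977y8$
  rot[1] = z7y988x977y8$z
  rot[2] = 7y988x977y8$zz
  rot[3] = y988x977y8$zz7
  rot[4] = 988x977y8$zz7y
  rot[5] = 88x977y8$zz7y9
  rot[6] = 8x977y8$zz7y98
  rot[7] = x977y8$zz7y988
  rot[8] = 977y8$zz7y988x
  rot[9] = 77y8$zz7y988x9
  rot[10] = 7y8$zz7y988x97
  rot[11] = y8$zz7y988x977
  rot[12] = 8$zz7y988x977y
  rot[13] = $zz7y988x977y8
Sorted (with $ < everything):
  sorted[0] = $zz7y988x977y8  (last char: '8')
  sorted[1] = 77y8$zz7y988x9  (last char: '9')
  sorted[2] = 7y8$zz7y988x97  (last char: '7')
  sorted[3] = 7y988x977y8$zz  (last char: 'z')
  sorted[4] = 8$zz7y988x977y  (last char: 'y')
  sorted[5] = 88x977y8$zz7y9  (last char: '9')
  sorted[6] = 8x977y8$zz7y98  (last char: '8')
  sorted[7] = 977y8$zz7y988x  (last char: 'x')
  sorted[8] = 988x977y8$zz7y  (last char: 'y')
  sorted[9] = x977y8$zz7y988  (last char: '8')
  sorted[10] = y8$zz7y988x977  (last char: '7')
  sorted[11] = y988x977y8$zz7  (last char: '7')
  sorted[12] = z7y988x977y8$z  (last char: 'z')
  sorted[13] = zz7y988x977y8$  (last char: '$')
Last column: 897zy98xy877z$
Original string S is at sorted index 13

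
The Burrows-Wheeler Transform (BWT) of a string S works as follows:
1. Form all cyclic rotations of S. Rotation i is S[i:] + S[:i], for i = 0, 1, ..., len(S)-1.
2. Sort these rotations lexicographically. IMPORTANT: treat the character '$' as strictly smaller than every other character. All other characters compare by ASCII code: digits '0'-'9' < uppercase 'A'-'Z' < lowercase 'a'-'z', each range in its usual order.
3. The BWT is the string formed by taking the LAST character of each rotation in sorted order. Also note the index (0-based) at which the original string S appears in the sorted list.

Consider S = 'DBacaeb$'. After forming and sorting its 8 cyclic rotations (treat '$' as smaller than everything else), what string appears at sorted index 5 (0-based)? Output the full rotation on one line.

Answer: b$DBacae

Derivation:
All 8 rotations (rotation i = S[i:]+S[:i]):
  rot[0] = DBacaeb$
  rot[1] = Bacaeb$D
  rot[2] = acaeb$DB
  rot[3] = caeb$DBa
  rot[4] = aeb$DBac
  rot[5] = eb$DBaca
  rot[6] = b$DBacae
  rot[7] = $DBacaeb
Sorted (with $ < everything):
  sorted[0] = $DBacaeb
  sorted[1] = Bacaeb$D
  sorted[2] = DBacaeb$
  sorted[3] = acaeb$DB
  sorted[4] = aeb$DBac
  sorted[5] = b$DBacae
  sorted[6] = caeb$DBa
  sorted[7] = eb$DBaca
sorted[5] = b$DBacae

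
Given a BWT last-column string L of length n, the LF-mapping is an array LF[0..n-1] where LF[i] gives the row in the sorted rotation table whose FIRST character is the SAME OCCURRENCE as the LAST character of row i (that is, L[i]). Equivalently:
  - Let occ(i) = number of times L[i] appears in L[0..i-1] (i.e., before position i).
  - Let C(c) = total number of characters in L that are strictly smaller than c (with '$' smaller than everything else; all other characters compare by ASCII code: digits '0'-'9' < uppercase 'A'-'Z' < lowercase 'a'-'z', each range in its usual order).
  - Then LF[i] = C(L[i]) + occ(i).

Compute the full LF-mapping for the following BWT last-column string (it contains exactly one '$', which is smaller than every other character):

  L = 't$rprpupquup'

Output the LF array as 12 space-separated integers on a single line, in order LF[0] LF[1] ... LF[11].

Answer: 8 0 6 1 7 2 9 3 5 10 11 4

Derivation:
Char counts: '$':1, 'p':4, 'q':1, 'r':2, 't':1, 'u':3
C (first-col start): C('$')=0, C('p')=1, C('q')=5, C('r')=6, C('t')=8, C('u')=9
L[0]='t': occ=0, LF[0]=C('t')+0=8+0=8
L[1]='$': occ=0, LF[1]=C('$')+0=0+0=0
L[2]='r': occ=0, LF[2]=C('r')+0=6+0=6
L[3]='p': occ=0, LF[3]=C('p')+0=1+0=1
L[4]='r': occ=1, LF[4]=C('r')+1=6+1=7
L[5]='p': occ=1, LF[5]=C('p')+1=1+1=2
L[6]='u': occ=0, LF[6]=C('u')+0=9+0=9
L[7]='p': occ=2, LF[7]=C('p')+2=1+2=3
L[8]='q': occ=0, LF[8]=C('q')+0=5+0=5
L[9]='u': occ=1, LF[9]=C('u')+1=9+1=10
L[10]='u': occ=2, LF[10]=C('u')+2=9+2=11
L[11]='p': occ=3, LF[11]=C('p')+3=1+3=4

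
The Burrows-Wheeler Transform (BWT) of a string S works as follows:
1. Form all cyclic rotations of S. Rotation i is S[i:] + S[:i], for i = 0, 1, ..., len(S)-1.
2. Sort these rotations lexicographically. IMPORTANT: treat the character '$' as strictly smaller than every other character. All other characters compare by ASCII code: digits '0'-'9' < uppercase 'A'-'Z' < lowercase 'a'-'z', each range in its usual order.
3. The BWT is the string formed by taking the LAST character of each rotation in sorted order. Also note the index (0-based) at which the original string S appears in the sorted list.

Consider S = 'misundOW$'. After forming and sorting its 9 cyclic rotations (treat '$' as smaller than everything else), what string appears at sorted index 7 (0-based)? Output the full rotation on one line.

All 9 rotations (rotation i = S[i:]+S[:i]):
  rot[0] = misundOW$
  rot[1] = isundOW$m
  rot[2] = sundOW$mi
  rot[3] = undOW$mis
  rot[4] = ndOW$misu
  rot[5] = dOW$misun
  rot[6] = OW$misund
  rot[7] = W$misundO
  rot[8] = $misundOW
Sorted (with $ < everything):
  sorted[0] = $misundOW
  sorted[1] = OW$misund
  sorted[2] = W$misundO
  sorted[3] = dOW$misun
  sorted[4] = isundOW$m
  sorted[5] = misundOW$
  sorted[6] = ndOW$misu
  sorted[7] = sundOW$mi
  sorted[8] = undOW$mis
sorted[7] = sundOW$mi

Answer: sundOW$mi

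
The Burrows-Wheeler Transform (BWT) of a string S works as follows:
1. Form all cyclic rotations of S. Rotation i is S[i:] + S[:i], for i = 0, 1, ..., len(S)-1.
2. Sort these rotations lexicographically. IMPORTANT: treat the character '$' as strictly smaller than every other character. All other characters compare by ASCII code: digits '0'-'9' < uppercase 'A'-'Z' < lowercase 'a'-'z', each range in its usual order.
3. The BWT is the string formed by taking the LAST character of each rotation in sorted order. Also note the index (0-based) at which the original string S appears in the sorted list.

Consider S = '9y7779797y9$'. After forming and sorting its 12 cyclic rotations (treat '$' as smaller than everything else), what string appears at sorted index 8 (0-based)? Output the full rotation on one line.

All 12 rotations (rotation i = S[i:]+S[:i]):
  rot[0] = 9y7779797y9$
  rot[1] = y7779797y9$9
  rot[2] = 7779797y9$9y
  rot[3] = 779797y9$9y7
  rot[4] = 79797y9$9y77
  rot[5] = 9797y9$9y777
  rot[6] = 797y9$9y7779
  rot[7] = 97y9$9y77797
  rot[8] = 7y9$9y777979
  rot[9] = y9$9y7779797
  rot[10] = 9$9y7779797y
  rot[11] = $9y7779797y9
Sorted (with $ < everything):
  sorted[0] = $9y7779797y9
  sorted[1] = 7779797y9$9y
  sorted[2] = 779797y9$9y7
  sorted[3] = 79797y9$9y77
  sorted[4] = 797y9$9y7779
  sorted[5] = 7y9$9y777979
  sorted[6] = 9$9y7779797y
  sorted[7] = 9797y9$9y777
  sorted[8] = 97y9$9y77797
  sorted[9] = 9y7779797y9$
  sorted[10] = y7779797y9$9
  sorted[11] = y9$9y7779797
sorted[8] = 97y9$9y77797

Answer: 97y9$9y77797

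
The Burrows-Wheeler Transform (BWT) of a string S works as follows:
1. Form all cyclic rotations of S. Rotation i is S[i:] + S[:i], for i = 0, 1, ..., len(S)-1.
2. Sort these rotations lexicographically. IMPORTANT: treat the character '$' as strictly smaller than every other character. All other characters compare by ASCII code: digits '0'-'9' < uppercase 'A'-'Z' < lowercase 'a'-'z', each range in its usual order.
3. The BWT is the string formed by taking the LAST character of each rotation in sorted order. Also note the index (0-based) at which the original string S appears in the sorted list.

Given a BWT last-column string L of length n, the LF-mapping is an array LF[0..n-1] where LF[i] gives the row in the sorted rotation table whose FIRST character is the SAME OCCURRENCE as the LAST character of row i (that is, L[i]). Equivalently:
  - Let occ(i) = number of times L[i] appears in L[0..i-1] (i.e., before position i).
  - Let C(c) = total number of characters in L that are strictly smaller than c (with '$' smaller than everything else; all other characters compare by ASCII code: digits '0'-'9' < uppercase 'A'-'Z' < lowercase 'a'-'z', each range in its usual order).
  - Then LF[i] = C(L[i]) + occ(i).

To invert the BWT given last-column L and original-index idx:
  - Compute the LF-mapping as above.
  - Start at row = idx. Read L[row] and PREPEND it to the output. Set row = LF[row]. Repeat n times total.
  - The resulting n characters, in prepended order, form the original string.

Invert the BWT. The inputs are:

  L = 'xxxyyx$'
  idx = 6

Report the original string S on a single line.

LF mapping: 1 2 3 5 6 4 0
Walk LF starting at row 6, prepending L[row]:
  step 1: row=6, L[6]='$', prepend. Next row=LF[6]=0
  step 2: row=0, L[0]='x', prepend. Next row=LF[0]=1
  step 3: row=1, L[1]='x', prepend. Next row=LF[1]=2
  step 4: row=2, L[2]='x', prepend. Next row=LF[2]=3
  step 5: row=3, L[3]='y', prepend. Next row=LF[3]=5
  step 6: row=5, L[5]='x', prepend. Next row=LF[5]=4
  step 7: row=4, L[4]='y', prepend. Next row=LF[4]=6
Reversed output: yxyxxx$

Answer: yxyxxx$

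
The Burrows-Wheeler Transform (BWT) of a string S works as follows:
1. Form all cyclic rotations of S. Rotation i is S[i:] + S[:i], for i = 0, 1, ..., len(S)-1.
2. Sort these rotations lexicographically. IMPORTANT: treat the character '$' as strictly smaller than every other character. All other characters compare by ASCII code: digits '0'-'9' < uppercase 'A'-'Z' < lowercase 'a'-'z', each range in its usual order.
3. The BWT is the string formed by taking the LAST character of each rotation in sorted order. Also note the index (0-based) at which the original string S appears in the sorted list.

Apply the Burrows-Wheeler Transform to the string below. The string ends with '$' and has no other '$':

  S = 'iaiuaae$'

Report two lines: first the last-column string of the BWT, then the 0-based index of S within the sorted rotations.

Answer: euaia$ai
5

Derivation:
All 8 rotations (rotation i = S[i:]+S[:i]):
  rot[0] = iaiuaae$
  rot[1] = aiuaae$i
  rot[2] = iuaae$ia
  rot[3] = uaae$iai
  rot[4] = aae$iaiu
  rot[5] = ae$iaiua
  rot[6] = e$iaiuaa
  rot[7] = $iaiuaae
Sorted (with $ < everything):
  sorted[0] = $iaiuaae  (last char: 'e')
  sorted[1] = aae$iaiu  (last char: 'u')
  sorted[2] = ae$iaiua  (last char: 'a')
  sorted[3] = aiuaae$i  (last char: 'i')
  sorted[4] = e$iaiuaa  (last char: 'a')
  sorted[5] = iaiuaae$  (last char: '$')
  sorted[6] = iuaae$ia  (last char: 'a')
  sorted[7] = uaae$iai  (last char: 'i')
Last column: euaia$ai
Original string S is at sorted index 5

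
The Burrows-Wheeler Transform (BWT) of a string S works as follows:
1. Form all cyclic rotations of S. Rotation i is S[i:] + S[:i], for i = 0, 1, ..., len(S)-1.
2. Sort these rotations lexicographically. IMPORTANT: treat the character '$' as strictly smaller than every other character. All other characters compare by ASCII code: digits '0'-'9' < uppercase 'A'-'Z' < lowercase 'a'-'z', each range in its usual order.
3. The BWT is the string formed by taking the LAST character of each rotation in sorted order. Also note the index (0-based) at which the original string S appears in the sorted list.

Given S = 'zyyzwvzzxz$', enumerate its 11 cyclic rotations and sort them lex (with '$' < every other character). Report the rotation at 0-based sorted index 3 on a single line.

Answer: xz$zyyzwvzz

Derivation:
All 11 rotations (rotation i = S[i:]+S[:i]):
  rot[0] = zyyzwvzzxz$
  rot[1] = yyzwvzzxz$z
  rot[2] = yzwvzzxz$zy
  rot[3] = zwvzzxz$zyy
  rot[4] = wvzzxz$zyyz
  rot[5] = vzzxz$zyyzw
  rot[6] = zzxz$zyyzwv
  rot[7] = zxz$zyyzwvz
  rot[8] = xz$zyyzwvzz
  rot[9] = z$zyyzwvzzx
  rot[10] = $zyyzwvzzxz
Sorted (with $ < everything):
  sorted[0] = $zyyzwvzzxz
  sorted[1] = vzzxz$zyyzw
  sorted[2] = wvzzxz$zyyz
  sorted[3] = xz$zyyzwvzz
  sorted[4] = yyzwvzzxz$z
  sorted[5] = yzwvzzxz$zy
  sorted[6] = z$zyyzwvzzx
  sorted[7] = zwvzzxz$zyy
  sorted[8] = zxz$zyyzwvz
  sorted[9] = zyyzwvzzxz$
  sorted[10] = zzxz$zyyzwv
sorted[3] = xz$zyyzwvzz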